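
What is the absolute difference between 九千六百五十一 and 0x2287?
Convert 九千六百五十一 (Chinese numeral) → 9×1000 + 6×100 + 5×10 + 1 = 9651 (decimal)
Convert 0x2287 (hexadecimal) → 2×4096 + 2×256 + 8×16 + 7 = 8839 (decimal)
Compute |9651 - 8839| = 812
812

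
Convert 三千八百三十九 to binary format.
Convert 三千八百三十九 (Chinese numeral) → 3×1000 + 8×100 + 3×10 + 9 = 3839 (decimal)
Convert 3839 (decimal) → 3839 = 2048 + 1024 + 512 + 128 + 64 + 32 + 16 + 8 + 4 + 2 + 1 → 0b111011111111 (binary)
0b111011111111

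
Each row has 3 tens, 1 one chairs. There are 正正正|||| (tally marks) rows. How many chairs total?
Convert 3 tens, 1 one (place-value notation) → 3×10 + 1 = 31 (decimal)
Convert 正正正|||| (tally marks) → 5 + 5 + 5 + 4 = 19 (decimal)
Compute 31 × 19 = 589
589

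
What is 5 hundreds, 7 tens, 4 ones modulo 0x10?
Convert 5 hundreds, 7 tens, 4 ones (place-value notation) → 5×100 + 7×10 + 4 = 574 (decimal)
Convert 0x10 (hexadecimal) → 1×16 = 16 (decimal)
Compute 574 mod 16 = 14
14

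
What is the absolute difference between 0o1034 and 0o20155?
Convert 0o1034 (octal) → 1×512 + 3×8 + 4 = 540 (decimal)
Convert 0o20155 (octal) → 2×4096 + 1×64 + 5×8 + 5 = 8301 (decimal)
Compute |540 - 8301| = 7761
7761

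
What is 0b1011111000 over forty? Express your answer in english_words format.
Convert 0b1011111000 (binary) → 512 + 128 + 64 + 32 + 16 + 8 = 760 (decimal)
Convert forty (English words) → 40 (decimal)
Compute 760 ÷ 40 = 19
Convert 19 (decimal) → nineteen (English words)
nineteen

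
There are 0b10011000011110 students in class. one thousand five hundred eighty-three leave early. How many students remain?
Convert 0b10011000011110 (binary) → 8192 + 1024 + 512 + 16 + 8 + 4 + 2 = 9758 (decimal)
Convert one thousand five hundred eighty-three (English words) → 1×1000 + 5×100 + 83 = 1583 (decimal)
Compute 9758 - 1583 = 8175
8175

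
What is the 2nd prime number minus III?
The 2nd prime number = 3
Convert III (Roman numeral) → 1 + 1 + 1 = 3 (decimal)
Compute 3 - 3 = 0
0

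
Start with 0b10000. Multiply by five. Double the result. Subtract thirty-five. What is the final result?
Convert 0b10000 (binary) → 16 (decimal)
Start: 16
Convert five (English words) → 5 (decimal)
16 × 5 = 80
80 × 2 = 160
Convert thirty-five (English words) → 35 (decimal)
160 - 35 = 125
125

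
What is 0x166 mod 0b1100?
Convert 0x166 (hexadecimal) → 1×256 + 6×16 + 6 = 358 (decimal)
Convert 0b1100 (binary) → 8 + 4 = 12 (decimal)
Compute 358 mod 12 = 10
10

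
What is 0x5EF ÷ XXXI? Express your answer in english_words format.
Convert 0x5EF (hexadecimal) → 5×256 + 14×16 + 15 = 1519 (decimal)
Convert XXXI (Roman numeral) → 10 + 10 + 10 + 1 = 31 (decimal)
Compute 1519 ÷ 31 = 49
Convert 49 (decimal) → forty-nine (English words)
forty-nine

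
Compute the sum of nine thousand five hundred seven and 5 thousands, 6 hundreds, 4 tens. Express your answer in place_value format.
Convert nine thousand five hundred seven (English words) → 9×1000 + 5×100 + 7 = 9507 (decimal)
Convert 5 thousands, 6 hundreds, 4 tens (place-value notation) → 5×1000 + 6×100 + 4×10 = 5640 (decimal)
Compute 9507 + 5640 = 15147
Convert 15147 (decimal) → 15147 = 15×1000 + 1×100 + 4×10 + 7 → 15 thousands, 1 hundred, 4 tens, 7 ones (place-value notation)
15 thousands, 1 hundred, 4 tens, 7 ones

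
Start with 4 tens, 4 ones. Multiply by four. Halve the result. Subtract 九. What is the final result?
Convert 4 tens, 4 ones (place-value notation) → 4×10 + 4 = 44 (decimal)
Start: 44
Convert four (English words) → 4 (decimal)
44 × 4 = 176
176 ÷ 2 = 88
Convert 九 (Chinese numeral) → 9 (decimal)
88 - 9 = 79
79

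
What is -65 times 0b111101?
Convert 0b111101 (binary) → 32 + 16 + 8 + 4 + 1 = 61 (decimal)
Compute -65 × 61 = -3965
-3965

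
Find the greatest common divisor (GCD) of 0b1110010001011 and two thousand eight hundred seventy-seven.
Convert 0b1110010001011 (binary) → 4096 + 2048 + 1024 + 128 + 8 + 2 + 1 = 7307 (decimal)
Convert two thousand eight hundred seventy-seven (English words) → 2×1000 + 8×100 + 77 = 2877 (decimal)
Compute gcd(7307, 2877) = 1
1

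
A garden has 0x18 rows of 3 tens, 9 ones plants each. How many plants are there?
Convert 3 tens, 9 ones (place-value notation) → 3×10 + 9 = 39 (decimal)
Convert 0x18 (hexadecimal) → 1×16 + 8 = 24 (decimal)
Compute 39 × 24 = 936
936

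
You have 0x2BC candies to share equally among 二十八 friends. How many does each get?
Convert 0x2BC (hexadecimal) → 2×256 + 11×16 + 12 = 700 (decimal)
Convert 二十八 (Chinese numeral) → 2×10 + 8 = 28 (decimal)
Compute 700 ÷ 28 = 25
25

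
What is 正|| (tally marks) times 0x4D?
Convert 正|| (tally marks) → 5 + 2 = 7 (decimal)
Convert 0x4D (hexadecimal) → 4×16 + 13 = 77 (decimal)
Compute 7 × 77 = 539
539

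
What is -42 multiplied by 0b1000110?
Convert 0b1000110 (binary) → 64 + 4 + 2 = 70 (decimal)
Compute -42 × 70 = -2940
-2940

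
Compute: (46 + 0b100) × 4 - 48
Convert 0b100 (binary) → 4 (decimal)
Expression in decimal: (46 + 4) × 4 - 48
Parentheses first: 46 + 4 = 50
Multiply: 50 × 4 = 200
Subtract: 200 - 48 = 152
152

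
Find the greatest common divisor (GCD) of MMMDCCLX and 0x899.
Convert MMMDCCLX (Roman numeral) → 1000 + 1000 + 1000 + 500 + 100 + 100 + 50 + 10 = 3760 (decimal)
Convert 0x899 (hexadecimal) → 8×256 + 9×16 + 9 = 2201 (decimal)
Compute gcd(3760, 2201) = 1
1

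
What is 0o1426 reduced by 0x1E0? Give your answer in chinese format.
Convert 0o1426 (octal) → 1×512 + 4×64 + 2×8 + 6 = 790 (decimal)
Convert 0x1E0 (hexadecimal) → 1×256 + 14×16 = 480 (decimal)
Compute 790 - 480 = 310
Convert 310 (decimal) → 310 = 3×100 + 1×10 → 三百一十 (Chinese numeral)
三百一十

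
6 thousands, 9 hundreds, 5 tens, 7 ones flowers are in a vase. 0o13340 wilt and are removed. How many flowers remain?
Convert 6 thousands, 9 hundreds, 5 tens, 7 ones (place-value notation) → 6×1000 + 9×100 + 5×10 + 7 = 6957 (decimal)
Convert 0o13340 (octal) → 1×4096 + 3×512 + 3×64 + 4×8 = 5856 (decimal)
Compute 6957 - 5856 = 1101
1101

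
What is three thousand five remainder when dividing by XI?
Convert three thousand five (English words) → 3×1000 + 5 = 3005 (decimal)
Convert XI (Roman numeral) → 10 + 1 = 11 (decimal)
Compute 3005 mod 11 = 2
2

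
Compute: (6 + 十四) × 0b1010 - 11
Convert 十四 (Chinese numeral) → 1×10 + 4 = 14 (decimal)
Convert 0b1010 (binary) → 8 + 2 = 10 (decimal)
Expression in decimal: (6 + 14) × 10 - 11
Parentheses first: 6 + 14 = 20
Multiply: 20 × 10 = 200
Subtract: 200 - 11 = 189
189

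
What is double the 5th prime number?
The 5th prime number = 11
Compute 11 × 2 = 22
22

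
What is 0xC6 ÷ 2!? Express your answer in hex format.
Convert 0xC6 (hexadecimal) → 12×16 + 6 = 198 (decimal)
Convert 2! (factorial) → 2 (decimal)
Compute 198 ÷ 2 = 99
Convert 99 (decimal) → 99 = 6×16 + 3 → 0x63 (hexadecimal)
0x63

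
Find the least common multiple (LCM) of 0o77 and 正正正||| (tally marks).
Convert 0o77 (octal) → 7×8 + 7 = 63 (decimal)
Convert 正正正||| (tally marks) → 5 + 5 + 5 + 3 = 18 (decimal)
Compute lcm(63, 18) = 126
126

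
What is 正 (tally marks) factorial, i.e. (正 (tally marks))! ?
Convert 正 (tally marks) → 5 (decimal)
Compute 5! = 120
120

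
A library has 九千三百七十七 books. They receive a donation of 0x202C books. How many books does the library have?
Convert 九千三百七十七 (Chinese numeral) → 9×1000 + 3×100 + 7×10 + 7 = 9377 (decimal)
Convert 0x202C (hexadecimal) → 2×4096 + 2×16 + 12 = 8236 (decimal)
Compute 9377 + 8236 = 17613
17613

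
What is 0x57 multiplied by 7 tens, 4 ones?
Convert 0x57 (hexadecimal) → 5×16 + 7 = 87 (decimal)
Convert 7 tens, 4 ones (place-value notation) → 7×10 + 4 = 74 (decimal)
Compute 87 × 74 = 6438
6438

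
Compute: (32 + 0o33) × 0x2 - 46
Convert 0o33 (octal) → 3×8 + 3 = 27 (decimal)
Convert 0x2 (hexadecimal) → 2 (decimal)
Expression in decimal: (32 + 27) × 2 - 46
Parentheses first: 32 + 27 = 59
Multiply: 59 × 2 = 118
Subtract: 118 - 46 = 72
72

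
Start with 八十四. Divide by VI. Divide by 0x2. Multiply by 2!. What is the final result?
Convert 八十四 (Chinese numeral) → 8×10 + 4 = 84 (decimal)
Start: 84
Convert VI (Roman numeral) → 5 + 1 = 6 (decimal)
84 ÷ 6 = 14
Convert 0x2 (hexadecimal) → 2 (decimal)
14 ÷ 2 = 7
Convert 2! (factorial) → 2 (decimal)
7 × 2 = 14
14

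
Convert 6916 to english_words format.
Convert 6916 (decimal) → 6916 = 6×1000 + 9×100 + 16 → six thousand nine hundred sixteen (English words)
six thousand nine hundred sixteen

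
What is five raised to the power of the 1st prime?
Convert five (English words) → 5 (decimal)
Convert the 1st prime (prime index) → 2 (decimal)
Compute 5 ^ 2 = 25
25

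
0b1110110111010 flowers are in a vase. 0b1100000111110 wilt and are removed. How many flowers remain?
Convert 0b1110110111010 (binary) → 4096 + 2048 + 1024 + 256 + 128 + 32 + 16 + 8 + 2 = 7610 (decimal)
Convert 0b1100000111110 (binary) → 4096 + 2048 + 32 + 16 + 8 + 4 + 2 = 6206 (decimal)
Compute 7610 - 6206 = 1404
1404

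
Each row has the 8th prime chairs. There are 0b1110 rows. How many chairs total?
Convert the 8th prime (prime index) → 19 (decimal)
Convert 0b1110 (binary) → 8 + 4 + 2 = 14 (decimal)
Compute 19 × 14 = 266
266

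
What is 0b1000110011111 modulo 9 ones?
Convert 0b1000110011111 (binary) → 4096 + 256 + 128 + 16 + 8 + 4 + 2 + 1 = 4511 (decimal)
Convert 9 ones (place-value notation) → 9 (decimal)
Compute 4511 mod 9 = 2
2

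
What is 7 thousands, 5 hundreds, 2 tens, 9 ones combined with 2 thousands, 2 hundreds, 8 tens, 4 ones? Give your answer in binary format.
Convert 7 thousands, 5 hundreds, 2 tens, 9 ones (place-value notation) → 7×1000 + 5×100 + 2×10 + 9 = 7529 (decimal)
Convert 2 thousands, 2 hundreds, 8 tens, 4 ones (place-value notation) → 2×1000 + 2×100 + 8×10 + 4 = 2284 (decimal)
Compute 7529 + 2284 = 9813
Convert 9813 (decimal) → 9813 = 8192 + 1024 + 512 + 64 + 16 + 4 + 1 → 0b10011001010101 (binary)
0b10011001010101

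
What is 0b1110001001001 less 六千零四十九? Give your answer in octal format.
Convert 0b1110001001001 (binary) → 4096 + 2048 + 1024 + 64 + 8 + 1 = 7241 (decimal)
Convert 六千零四十九 (Chinese numeral) → 6×1000 + 4×10 + 9 = 6049 (decimal)
Compute 7241 - 6049 = 1192
Convert 1192 (decimal) → 1192 = 2×512 + 2×64 + 5×8 → 0o2250 (octal)
0o2250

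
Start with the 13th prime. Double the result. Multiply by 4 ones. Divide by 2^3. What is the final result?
Convert the 13th prime (prime index) → 41 (decimal)
Start: 41
41 × 2 = 82
Convert 4 ones (place-value notation) → 4 (decimal)
82 × 4 = 328
Convert 2^3 (power) → 8 (decimal)
328 ÷ 8 = 41
41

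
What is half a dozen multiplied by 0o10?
Convert half a dozen (colloquial) → 6 (decimal)
Convert 0o10 (octal) → 1×8 = 8 (decimal)
Compute 6 × 8 = 48
48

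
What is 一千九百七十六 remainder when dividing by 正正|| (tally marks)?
Convert 一千九百七十六 (Chinese numeral) → 1×1000 + 9×100 + 7×10 + 6 = 1976 (decimal)
Convert 正正|| (tally marks) → 5 + 5 + 2 = 12 (decimal)
Compute 1976 mod 12 = 8
8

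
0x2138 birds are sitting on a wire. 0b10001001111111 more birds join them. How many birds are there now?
Convert 0x2138 (hexadecimal) → 2×4096 + 1×256 + 3×16 + 8 = 8504 (decimal)
Convert 0b10001001111111 (binary) → 8192 + 512 + 64 + 32 + 16 + 8 + 4 + 2 + 1 = 8831 (decimal)
Compute 8504 + 8831 = 17335
17335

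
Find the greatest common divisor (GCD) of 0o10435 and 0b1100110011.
Convert 0o10435 (octal) → 1×4096 + 4×64 + 3×8 + 5 = 4381 (decimal)
Convert 0b1100110011 (binary) → 512 + 256 + 32 + 16 + 2 + 1 = 819 (decimal)
Compute gcd(4381, 819) = 13
13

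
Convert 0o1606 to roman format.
Convert 0o1606 (octal) → 1×512 + 6×64 + 6 = 902 (decimal)
Convert 902 (decimal) → 902 = 900 + 1 + 1 → CMII (Roman numeral)
CMII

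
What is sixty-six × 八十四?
Convert sixty-six (English words) → 66 (decimal)
Convert 八十四 (Chinese numeral) → 8×10 + 4 = 84 (decimal)
Compute 66 × 84 = 5544
5544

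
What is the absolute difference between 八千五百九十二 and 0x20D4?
Convert 八千五百九十二 (Chinese numeral) → 8×1000 + 5×100 + 9×10 + 2 = 8592 (decimal)
Convert 0x20D4 (hexadecimal) → 2×4096 + 13×16 + 4 = 8404 (decimal)
Compute |8592 - 8404| = 188
188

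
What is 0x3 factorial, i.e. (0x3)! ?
Convert 0x3 (hexadecimal) → 3 (decimal)
Compute 3! = 6
6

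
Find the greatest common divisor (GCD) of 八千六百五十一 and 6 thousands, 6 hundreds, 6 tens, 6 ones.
Convert 八千六百五十一 (Chinese numeral) → 8×1000 + 6×100 + 5×10 + 1 = 8651 (decimal)
Convert 6 thousands, 6 hundreds, 6 tens, 6 ones (place-value notation) → 6×1000 + 6×100 + 6×10 + 6 = 6666 (decimal)
Compute gcd(8651, 6666) = 1
1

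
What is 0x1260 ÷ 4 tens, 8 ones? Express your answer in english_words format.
Convert 0x1260 (hexadecimal) → 1×4096 + 2×256 + 6×16 = 4704 (decimal)
Convert 4 tens, 8 ones (place-value notation) → 4×10 + 8 = 48 (decimal)
Compute 4704 ÷ 48 = 98
Convert 98 (decimal) → ninety-eight (English words)
ninety-eight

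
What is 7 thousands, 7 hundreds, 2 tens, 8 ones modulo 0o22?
Convert 7 thousands, 7 hundreds, 2 tens, 8 ones (place-value notation) → 7×1000 + 7×100 + 2×10 + 8 = 7728 (decimal)
Convert 0o22 (octal) → 2×8 + 2 = 18 (decimal)
Compute 7728 mod 18 = 6
6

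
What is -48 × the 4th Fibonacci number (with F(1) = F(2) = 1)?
Convert the 4th Fibonacci number (with F(1) = F(2) = 1) (Fibonacci index) → 1, 1, 2, 3 → 3 (decimal)
Compute -48 × 3 = -144
-144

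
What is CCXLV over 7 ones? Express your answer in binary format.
Convert CCXLV (Roman numeral) → 100 + 100 + 40 + 5 = 245 (decimal)
Convert 7 ones (place-value notation) → 7 (decimal)
Compute 245 ÷ 7 = 35
Convert 35 (decimal) → 35 = 32 + 2 + 1 → 0b100011 (binary)
0b100011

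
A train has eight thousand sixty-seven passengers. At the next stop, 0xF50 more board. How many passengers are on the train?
Convert eight thousand sixty-seven (English words) → 8×1000 + 67 = 8067 (decimal)
Convert 0xF50 (hexadecimal) → 15×256 + 5×16 = 3920 (decimal)
Compute 8067 + 3920 = 11987
11987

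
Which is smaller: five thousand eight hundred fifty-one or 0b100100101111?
Convert five thousand eight hundred fifty-one (English words) → 5×1000 + 8×100 + 51 = 5851 (decimal)
Convert 0b100100101111 (binary) → 2048 + 256 + 32 + 8 + 4 + 2 + 1 = 2351 (decimal)
Compare 5851 vs 2351: smaller = 2351
2351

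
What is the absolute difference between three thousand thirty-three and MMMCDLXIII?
Convert three thousand thirty-three (English words) → 3×1000 + 33 = 3033 (decimal)
Convert MMMCDLXIII (Roman numeral) → 1000 + 1000 + 1000 + 400 + 50 + 10 + 1 + 1 + 1 = 3463 (decimal)
Compute |3033 - 3463| = 430
430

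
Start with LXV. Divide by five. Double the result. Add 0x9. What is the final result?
Convert LXV (Roman numeral) → 50 + 10 + 5 = 65 (decimal)
Start: 65
Convert five (English words) → 5 (decimal)
65 ÷ 5 = 13
13 × 2 = 26
Convert 0x9 (hexadecimal) → 9 (decimal)
26 + 9 = 35
35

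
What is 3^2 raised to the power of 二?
Convert 3^2 (power) → 9 (decimal)
Convert 二 (Chinese numeral) → 2 (decimal)
Compute 9 ^ 2 = 81
81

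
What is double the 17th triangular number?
The 17th triangular number = 17×18/2 = 153
Compute 153 × 2 = 306
306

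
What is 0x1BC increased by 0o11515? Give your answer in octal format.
Convert 0x1BC (hexadecimal) → 1×256 + 11×16 + 12 = 444 (decimal)
Convert 0o11515 (octal) → 1×4096 + 1×512 + 5×64 + 1×8 + 5 = 4941 (decimal)
Compute 444 + 4941 = 5385
Convert 5385 (decimal) → 5385 = 1×4096 + 2×512 + 4×64 + 1×8 + 1 → 0o12411 (octal)
0o12411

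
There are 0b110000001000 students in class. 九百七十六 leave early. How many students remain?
Convert 0b110000001000 (binary) → 2048 + 1024 + 8 = 3080 (decimal)
Convert 九百七十六 (Chinese numeral) → 9×100 + 7×10 + 6 = 976 (decimal)
Compute 3080 - 976 = 2104
2104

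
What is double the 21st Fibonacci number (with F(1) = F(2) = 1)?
The 21st Fibonacci number (with F(1) = F(2) = 1) = 10946
Compute 10946 × 2 = 21892
21892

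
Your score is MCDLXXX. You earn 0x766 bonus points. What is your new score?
Convert MCDLXXX (Roman numeral) → 1000 + 400 + 50 + 10 + 10 + 10 = 1480 (decimal)
Convert 0x766 (hexadecimal) → 7×256 + 6×16 + 6 = 1894 (decimal)
Compute 1480 + 1894 = 3374
3374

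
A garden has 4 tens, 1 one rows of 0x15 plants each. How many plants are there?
Convert 0x15 (hexadecimal) → 1×16 + 5 = 21 (decimal)
Convert 4 tens, 1 one (place-value notation) → 4×10 + 1 = 41 (decimal)
Compute 21 × 41 = 861
861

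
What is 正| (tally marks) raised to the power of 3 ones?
Convert 正| (tally marks) → 5 + 1 = 6 (decimal)
Convert 3 ones (place-value notation) → 3 (decimal)
Compute 6 ^ 3 = 216
216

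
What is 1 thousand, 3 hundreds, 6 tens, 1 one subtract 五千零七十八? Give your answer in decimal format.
Convert 1 thousand, 3 hundreds, 6 tens, 1 one (place-value notation) → 1×1000 + 3×100 + 6×10 + 1 = 1361 (decimal)
Convert 五千零七十八 (Chinese numeral) → 5×1000 + 7×10 + 8 = 5078 (decimal)
Compute 1361 - 5078 = -3717
-3717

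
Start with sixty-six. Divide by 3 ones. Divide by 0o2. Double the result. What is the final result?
Convert sixty-six (English words) → 66 (decimal)
Start: 66
Convert 3 ones (place-value notation) → 3 (decimal)
66 ÷ 3 = 22
Convert 0o2 (octal) → 2 (decimal)
22 ÷ 2 = 11
11 × 2 = 22
22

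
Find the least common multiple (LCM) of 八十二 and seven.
Convert 八十二 (Chinese numeral) → 8×10 + 2 = 82 (decimal)
Convert seven (English words) → 7 (decimal)
Compute lcm(82, 7) = 574
574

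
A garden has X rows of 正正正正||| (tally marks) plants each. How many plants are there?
Convert 正正正正||| (tally marks) → 5 + 5 + 5 + 5 + 3 = 23 (decimal)
Convert X (Roman numeral) → 10 (decimal)
Compute 23 × 10 = 230
230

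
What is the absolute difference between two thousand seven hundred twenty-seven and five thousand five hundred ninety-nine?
Convert two thousand seven hundred twenty-seven (English words) → 2×1000 + 7×100 + 27 = 2727 (decimal)
Convert five thousand five hundred ninety-nine (English words) → 5×1000 + 5×100 + 99 = 5599 (decimal)
Compute |2727 - 5599| = 2872
2872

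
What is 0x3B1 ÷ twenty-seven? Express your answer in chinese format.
Convert 0x3B1 (hexadecimal) → 3×256 + 11×16 + 1 = 945 (decimal)
Convert twenty-seven (English words) → 27 (decimal)
Compute 945 ÷ 27 = 35
Convert 35 (decimal) → 35 = 3×10 + 5 → 三十五 (Chinese numeral)
三十五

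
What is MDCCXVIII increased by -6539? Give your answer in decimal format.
Convert MDCCXVIII (Roman numeral) → 1000 + 500 + 100 + 100 + 10 + 5 + 1 + 1 + 1 = 1718 (decimal)
Compute 1718 + -6539 = -4821
-4821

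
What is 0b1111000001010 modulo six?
Convert 0b1111000001010 (binary) → 4096 + 2048 + 1024 + 512 + 8 + 2 = 7690 (decimal)
Convert six (English words) → 6 (decimal)
Compute 7690 mod 6 = 4
4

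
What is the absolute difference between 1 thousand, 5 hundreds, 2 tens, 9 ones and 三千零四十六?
Convert 1 thousand, 5 hundreds, 2 tens, 9 ones (place-value notation) → 1×1000 + 5×100 + 2×10 + 9 = 1529 (decimal)
Convert 三千零四十六 (Chinese numeral) → 3×1000 + 4×10 + 6 = 3046 (decimal)
Compute |1529 - 3046| = 1517
1517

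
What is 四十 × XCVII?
Convert 四十 (Chinese numeral) → 4×10 = 40 (decimal)
Convert XCVII (Roman numeral) → 90 + 5 + 1 + 1 = 97 (decimal)
Compute 40 × 97 = 3880
3880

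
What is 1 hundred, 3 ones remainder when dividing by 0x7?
Convert 1 hundred, 3 ones (place-value notation) → 1×100 + 3 = 103 (decimal)
Convert 0x7 (hexadecimal) → 7 (decimal)
Compute 103 mod 7 = 5
5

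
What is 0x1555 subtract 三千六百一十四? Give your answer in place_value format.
Convert 0x1555 (hexadecimal) → 1×4096 + 5×256 + 5×16 + 5 = 5461 (decimal)
Convert 三千六百一十四 (Chinese numeral) → 3×1000 + 6×100 + 1×10 + 4 = 3614 (decimal)
Compute 5461 - 3614 = 1847
Convert 1847 (decimal) → 1847 = 1×1000 + 8×100 + 4×10 + 7 → 1 thousand, 8 hundreds, 4 tens, 7 ones (place-value notation)
1 thousand, 8 hundreds, 4 tens, 7 ones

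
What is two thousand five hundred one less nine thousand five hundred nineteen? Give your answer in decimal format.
Convert two thousand five hundred one (English words) → 2×1000 + 5×100 + 1 = 2501 (decimal)
Convert nine thousand five hundred nineteen (English words) → 9×1000 + 5×100 + 19 = 9519 (decimal)
Compute 2501 - 9519 = -7018
-7018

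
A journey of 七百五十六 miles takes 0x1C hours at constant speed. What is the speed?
Convert 七百五十六 (Chinese numeral) → 7×100 + 5×10 + 6 = 756 (decimal)
Convert 0x1C (hexadecimal) → 1×16 + 12 = 28 (decimal)
Compute 756 ÷ 28 = 27
27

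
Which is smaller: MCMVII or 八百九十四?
Convert MCMVII (Roman numeral) → 1000 + 900 + 5 + 1 + 1 = 1907 (decimal)
Convert 八百九十四 (Chinese numeral) → 8×100 + 9×10 + 4 = 894 (decimal)
Compare 1907 vs 894: smaller = 894
894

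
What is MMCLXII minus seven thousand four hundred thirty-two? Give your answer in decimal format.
Convert MMCLXII (Roman numeral) → 1000 + 1000 + 100 + 50 + 10 + 1 + 1 = 2162 (decimal)
Convert seven thousand four hundred thirty-two (English words) → 7×1000 + 4×100 + 32 = 7432 (decimal)
Compute 2162 - 7432 = -5270
-5270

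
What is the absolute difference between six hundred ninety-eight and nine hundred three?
Convert six hundred ninety-eight (English words) → 6×100 + 98 = 698 (decimal)
Convert nine hundred three (English words) → 9×100 + 3 = 903 (decimal)
Compute |698 - 903| = 205
205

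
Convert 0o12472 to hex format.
Convert 0o12472 (octal) → 1×4096 + 2×512 + 4×64 + 7×8 + 2 = 5434 (decimal)
Convert 5434 (decimal) → 5434 = 1×4096 + 5×256 + 3×16 + 10 → 0x153A (hexadecimal)
0x153A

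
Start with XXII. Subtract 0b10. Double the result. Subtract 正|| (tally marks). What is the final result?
Convert XXII (Roman numeral) → 10 + 10 + 1 + 1 = 22 (decimal)
Start: 22
Convert 0b10 (binary) → 2 (decimal)
22 - 2 = 20
20 × 2 = 40
Convert 正|| (tally marks) → 5 + 2 = 7 (decimal)
40 - 7 = 33
33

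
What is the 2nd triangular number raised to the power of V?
Convert the 2nd triangular number (triangular index) → 2×3/2 = 3 (decimal)
Convert V (Roman numeral) → 5 (decimal)
Compute 3 ^ 5 = 243
243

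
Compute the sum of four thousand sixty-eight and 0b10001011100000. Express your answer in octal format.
Convert four thousand sixty-eight (English words) → 4×1000 + 68 = 4068 (decimal)
Convert 0b10001011100000 (binary) → 8192 + 512 + 128 + 64 + 32 = 8928 (decimal)
Compute 4068 + 8928 = 12996
Convert 12996 (decimal) → 12996 = 3×4096 + 1×512 + 3×64 + 4 → 0o31304 (octal)
0o31304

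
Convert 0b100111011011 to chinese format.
Convert 0b100111011011 (binary) → 2048 + 256 + 128 + 64 + 16 + 8 + 2 + 1 = 2523 (decimal)
Convert 2523 (decimal) → 2523 = 2×1000 + 5×100 + 2×10 + 3 → 二千五百二十三 (Chinese numeral)
二千五百二十三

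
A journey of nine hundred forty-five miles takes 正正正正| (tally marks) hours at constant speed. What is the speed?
Convert nine hundred forty-five (English words) → 9×100 + 45 = 945 (decimal)
Convert 正正正正| (tally marks) → 5 + 5 + 5 + 5 + 1 = 21 (decimal)
Compute 945 ÷ 21 = 45
45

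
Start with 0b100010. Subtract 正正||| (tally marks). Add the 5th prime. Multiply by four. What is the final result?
Convert 0b100010 (binary) → 32 + 2 = 34 (decimal)
Start: 34
Convert 正正||| (tally marks) → 5 + 5 + 3 = 13 (decimal)
34 - 13 = 21
Convert the 5th prime (prime index) → 11 (decimal)
21 + 11 = 32
Convert four (English words) → 4 (decimal)
32 × 4 = 128
128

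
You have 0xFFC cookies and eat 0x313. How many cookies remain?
Convert 0xFFC (hexadecimal) → 15×256 + 15×16 + 12 = 4092 (decimal)
Convert 0x313 (hexadecimal) → 3×256 + 1×16 + 3 = 787 (decimal)
Compute 4092 - 787 = 3305
3305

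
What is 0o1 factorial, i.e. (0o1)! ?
Convert 0o1 (octal) → 1 (decimal)
Compute 1! = 1
1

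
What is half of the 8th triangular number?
The 8th triangular number = 8×9/2 = 36
Compute 36 ÷ 2 = 18
18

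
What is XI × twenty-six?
Convert XI (Roman numeral) → 10 + 1 = 11 (decimal)
Convert twenty-six (English words) → 26 (decimal)
Compute 11 × 26 = 286
286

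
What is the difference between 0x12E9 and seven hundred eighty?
Convert 0x12E9 (hexadecimal) → 1×4096 + 2×256 + 14×16 + 9 = 4841 (decimal)
Convert seven hundred eighty (English words) → 7×100 + 80 = 780 (decimal)
Difference: |4841 - 780| = 4061
4061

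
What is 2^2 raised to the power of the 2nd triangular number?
Convert 2^2 (power) → 4 (decimal)
Convert the 2nd triangular number (triangular index) → 2×3/2 = 3 (decimal)
Compute 4 ^ 3 = 64
64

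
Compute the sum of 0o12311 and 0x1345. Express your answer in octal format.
Convert 0o12311 (octal) → 1×4096 + 2×512 + 3×64 + 1×8 + 1 = 5321 (decimal)
Convert 0x1345 (hexadecimal) → 1×4096 + 3×256 + 4×16 + 5 = 4933 (decimal)
Compute 5321 + 4933 = 10254
Convert 10254 (decimal) → 10254 = 2×4096 + 4×512 + 1×8 + 6 → 0o24016 (octal)
0o24016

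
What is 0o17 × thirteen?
Convert 0o17 (octal) → 1×8 + 7 = 15 (decimal)
Convert thirteen (English words) → 13 (decimal)
Compute 15 × 13 = 195
195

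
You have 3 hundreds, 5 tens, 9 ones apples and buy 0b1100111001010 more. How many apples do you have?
Convert 3 hundreds, 5 tens, 9 ones (place-value notation) → 3×100 + 5×10 + 9 = 359 (decimal)
Convert 0b1100111001010 (binary) → 4096 + 2048 + 256 + 128 + 64 + 8 + 2 = 6602 (decimal)
Compute 359 + 6602 = 6961
6961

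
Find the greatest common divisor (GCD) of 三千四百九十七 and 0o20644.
Convert 三千四百九十七 (Chinese numeral) → 3×1000 + 4×100 + 9×10 + 7 = 3497 (decimal)
Convert 0o20644 (octal) → 2×4096 + 6×64 + 4×8 + 4 = 8612 (decimal)
Compute gcd(3497, 8612) = 1
1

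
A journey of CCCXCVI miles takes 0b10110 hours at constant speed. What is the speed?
Convert CCCXCVI (Roman numeral) → 100 + 100 + 100 + 90 + 5 + 1 = 396 (decimal)
Convert 0b10110 (binary) → 16 + 4 + 2 = 22 (decimal)
Compute 396 ÷ 22 = 18
18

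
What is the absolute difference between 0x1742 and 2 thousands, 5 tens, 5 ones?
Convert 0x1742 (hexadecimal) → 1×4096 + 7×256 + 4×16 + 2 = 5954 (decimal)
Convert 2 thousands, 5 tens, 5 ones (place-value notation) → 2×1000 + 5×10 + 5 = 2055 (decimal)
Compute |5954 - 2055| = 3899
3899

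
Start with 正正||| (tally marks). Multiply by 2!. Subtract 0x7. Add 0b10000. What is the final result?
Convert 正正||| (tally marks) → 5 + 5 + 3 = 13 (decimal)
Start: 13
Convert 2! (factorial) → 2 (decimal)
13 × 2 = 26
Convert 0x7 (hexadecimal) → 7 (decimal)
26 - 7 = 19
Convert 0b10000 (binary) → 16 (decimal)
19 + 16 = 35
35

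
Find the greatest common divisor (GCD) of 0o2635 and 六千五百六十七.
Convert 0o2635 (octal) → 2×512 + 6×64 + 3×8 + 5 = 1437 (decimal)
Convert 六千五百六十七 (Chinese numeral) → 6×1000 + 5×100 + 6×10 + 7 = 6567 (decimal)
Compute gcd(1437, 6567) = 3
3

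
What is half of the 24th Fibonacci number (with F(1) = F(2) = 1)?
The 24th Fibonacci number (with F(1) = F(2) = 1) = 46368
Compute 46368 ÷ 2 = 23184
23184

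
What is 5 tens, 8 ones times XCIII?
Convert 5 tens, 8 ones (place-value notation) → 5×10 + 8 = 58 (decimal)
Convert XCIII (Roman numeral) → 90 + 1 + 1 + 1 = 93 (decimal)
Compute 58 × 93 = 5394
5394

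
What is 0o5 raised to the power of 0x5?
Convert 0o5 (octal) → 5 (decimal)
Convert 0x5 (hexadecimal) → 5 (decimal)
Compute 5 ^ 5 = 3125
3125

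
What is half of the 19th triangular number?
The 19th triangular number = 19×20/2 = 190
Compute 190 ÷ 2 = 95
95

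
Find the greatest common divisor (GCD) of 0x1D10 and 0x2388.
Convert 0x1D10 (hexadecimal) → 1×4096 + 13×256 + 1×16 = 7440 (decimal)
Convert 0x2388 (hexadecimal) → 2×4096 + 3×256 + 8×16 + 8 = 9096 (decimal)
Compute gcd(7440, 9096) = 24
24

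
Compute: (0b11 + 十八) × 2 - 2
Convert 0b11 (binary) → 2 + 1 = 3 (decimal)
Convert 十八 (Chinese numeral) → 1×10 + 8 = 18 (decimal)
Expression in decimal: (3 + 18) × 2 - 2
Parentheses first: 3 + 18 = 21
Multiply: 21 × 2 = 42
Subtract: 42 - 2 = 40
40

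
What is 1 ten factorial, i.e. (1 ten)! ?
Convert 1 ten (place-value notation) → 1×10 = 10 (decimal)
Compute 10! = 3628800
3628800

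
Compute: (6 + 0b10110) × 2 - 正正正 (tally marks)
Convert 0b10110 (binary) → 16 + 4 + 2 = 22 (decimal)
Convert 正正正 (tally marks) → 5 + 5 + 5 = 15 (decimal)
Expression in decimal: (6 + 22) × 2 - 15
Parentheses first: 6 + 22 = 28
Multiply: 28 × 2 = 56
Subtract: 56 - 15 = 41
41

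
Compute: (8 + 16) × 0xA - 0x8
Convert 0xA (hexadecimal) → 10 (decimal)
Convert 0x8 (hexadecimal) → 8 (decimal)
Expression in decimal: (8 + 16) × 10 - 8
Parentheses first: 8 + 16 = 24
Multiply: 24 × 10 = 240
Subtract: 240 - 8 = 232
232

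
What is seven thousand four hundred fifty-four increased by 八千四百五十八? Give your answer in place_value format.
Convert seven thousand four hundred fifty-four (English words) → 7×1000 + 4×100 + 54 = 7454 (decimal)
Convert 八千四百五十八 (Chinese numeral) → 8×1000 + 4×100 + 5×10 + 8 = 8458 (decimal)
Compute 7454 + 8458 = 15912
Convert 15912 (decimal) → 15912 = 15×1000 + 9×100 + 1×10 + 2 → 15 thousands, 9 hundreds, 1 ten, 2 ones (place-value notation)
15 thousands, 9 hundreds, 1 ten, 2 ones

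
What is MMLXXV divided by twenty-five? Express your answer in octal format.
Convert MMLXXV (Roman numeral) → 1000 + 1000 + 50 + 10 + 10 + 5 = 2075 (decimal)
Convert twenty-five (English words) → 25 (decimal)
Compute 2075 ÷ 25 = 83
Convert 83 (decimal) → 83 = 1×64 + 2×8 + 3 → 0o123 (octal)
0o123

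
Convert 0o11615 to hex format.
Convert 0o11615 (octal) → 1×4096 + 1×512 + 6×64 + 1×8 + 5 = 5005 (decimal)
Convert 5005 (decimal) → 5005 = 1×4096 + 3×256 + 8×16 + 13 → 0x138D (hexadecimal)
0x138D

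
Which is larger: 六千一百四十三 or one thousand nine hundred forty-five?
Convert 六千一百四十三 (Chinese numeral) → 6×1000 + 1×100 + 4×10 + 3 = 6143 (decimal)
Convert one thousand nine hundred forty-five (English words) → 1×1000 + 9×100 + 45 = 1945 (decimal)
Compare 6143 vs 1945: larger = 6143
6143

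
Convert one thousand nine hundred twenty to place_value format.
Convert one thousand nine hundred twenty (English words) → 1×1000 + 9×100 + 20 = 1920 (decimal)
Convert 1920 (decimal) → 1920 = 1×1000 + 9×100 + 2×10 → 1 thousand, 9 hundreds, 2 tens (place-value notation)
1 thousand, 9 hundreds, 2 tens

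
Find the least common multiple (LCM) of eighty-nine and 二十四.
Convert eighty-nine (English words) → 89 (decimal)
Convert 二十四 (Chinese numeral) → 2×10 + 4 = 24 (decimal)
Compute lcm(89, 24) = 2136
2136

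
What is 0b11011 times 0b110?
Convert 0b11011 (binary) → 16 + 8 + 2 + 1 = 27 (decimal)
Convert 0b110 (binary) → 4 + 2 = 6 (decimal)
Compute 27 × 6 = 162
162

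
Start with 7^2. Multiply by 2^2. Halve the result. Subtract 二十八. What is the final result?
Convert 7^2 (power) → 49 (decimal)
Start: 49
Convert 2^2 (power) → 4 (decimal)
49 × 4 = 196
196 ÷ 2 = 98
Convert 二十八 (Chinese numeral) → 2×10 + 8 = 28 (decimal)
98 - 28 = 70
70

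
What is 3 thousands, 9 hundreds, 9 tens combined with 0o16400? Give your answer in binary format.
Convert 3 thousands, 9 hundreds, 9 tens (place-value notation) → 3×1000 + 9×100 + 9×10 = 3990 (decimal)
Convert 0o16400 (octal) → 1×4096 + 6×512 + 4×64 = 7424 (decimal)
Compute 3990 + 7424 = 11414
Convert 11414 (decimal) → 11414 = 8192 + 2048 + 1024 + 128 + 16 + 4 + 2 → 0b10110010010110 (binary)
0b10110010010110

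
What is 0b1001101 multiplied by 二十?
Convert 0b1001101 (binary) → 64 + 8 + 4 + 1 = 77 (decimal)
Convert 二十 (Chinese numeral) → 2×10 = 20 (decimal)
Compute 77 × 20 = 1540
1540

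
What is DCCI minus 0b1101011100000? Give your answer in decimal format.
Convert DCCI (Roman numeral) → 500 + 100 + 100 + 1 = 701 (decimal)
Convert 0b1101011100000 (binary) → 4096 + 2048 + 512 + 128 + 64 + 32 = 6880 (decimal)
Compute 701 - 6880 = -6179
-6179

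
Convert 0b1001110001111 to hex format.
Convert 0b1001110001111 (binary) → 4096 + 512 + 256 + 128 + 8 + 4 + 2 + 1 = 5007 (decimal)
Convert 5007 (decimal) → 5007 = 1×4096 + 3×256 + 8×16 + 15 → 0x138F (hexadecimal)
0x138F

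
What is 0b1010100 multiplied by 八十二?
Convert 0b1010100 (binary) → 64 + 16 + 4 = 84 (decimal)
Convert 八十二 (Chinese numeral) → 8×10 + 2 = 82 (decimal)
Compute 84 × 82 = 6888
6888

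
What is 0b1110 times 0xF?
Convert 0b1110 (binary) → 8 + 4 + 2 = 14 (decimal)
Convert 0xF (hexadecimal) → 15 (decimal)
Compute 14 × 15 = 210
210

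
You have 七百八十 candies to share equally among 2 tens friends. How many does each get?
Convert 七百八十 (Chinese numeral) → 7×100 + 8×10 = 780 (decimal)
Convert 2 tens (place-value notation) → 2×10 = 20 (decimal)
Compute 780 ÷ 20 = 39
39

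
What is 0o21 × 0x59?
Convert 0o21 (octal) → 2×8 + 1 = 17 (decimal)
Convert 0x59 (hexadecimal) → 5×16 + 9 = 89 (decimal)
Compute 17 × 89 = 1513
1513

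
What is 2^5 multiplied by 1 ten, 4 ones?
Convert 2^5 (power) → 32 (decimal)
Convert 1 ten, 4 ones (place-value notation) → 1×10 + 4 = 14 (decimal)
Compute 32 × 14 = 448
448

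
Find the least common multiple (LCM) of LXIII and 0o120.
Convert LXIII (Roman numeral) → 50 + 10 + 1 + 1 + 1 = 63 (decimal)
Convert 0o120 (octal) → 1×64 + 2×8 = 80 (decimal)
Compute lcm(63, 80) = 5040
5040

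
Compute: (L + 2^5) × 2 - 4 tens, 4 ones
Convert L (Roman numeral) → 50 (decimal)
Convert 2^5 (power) → 32 (decimal)
Convert 4 tens, 4 ones (place-value notation) → 4×10 + 4 = 44 (decimal)
Expression in decimal: (50 + 32) × 2 - 44
Parentheses first: 50 + 32 = 82
Multiply: 82 × 2 = 164
Subtract: 164 - 44 = 120
120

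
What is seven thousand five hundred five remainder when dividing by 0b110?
Convert seven thousand five hundred five (English words) → 7×1000 + 5×100 + 5 = 7505 (decimal)
Convert 0b110 (binary) → 4 + 2 = 6 (decimal)
Compute 7505 mod 6 = 5
5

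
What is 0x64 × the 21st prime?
Convert 0x64 (hexadecimal) → 6×16 + 4 = 100 (decimal)
Convert the 21st prime (prime index) → 73 (decimal)
Compute 100 × 73 = 7300
7300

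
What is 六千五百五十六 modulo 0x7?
Convert 六千五百五十六 (Chinese numeral) → 6×1000 + 5×100 + 5×10 + 6 = 6556 (decimal)
Convert 0x7 (hexadecimal) → 7 (decimal)
Compute 6556 mod 7 = 4
4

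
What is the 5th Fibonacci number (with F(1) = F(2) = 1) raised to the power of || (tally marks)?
Convert the 5th Fibonacci number (with F(1) = F(2) = 1) (Fibonacci index) → 1, 1, 2, 3, 5 → 5 (decimal)
Convert || (tally marks) → 2 (decimal)
Compute 5 ^ 2 = 25
25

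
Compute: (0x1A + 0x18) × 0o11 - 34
Convert 0x1A (hexadecimal) → 1×16 + 10 = 26 (decimal)
Convert 0x18 (hexadecimal) → 1×16 + 8 = 24 (decimal)
Convert 0o11 (octal) → 1×8 + 1 = 9 (decimal)
Expression in decimal: (26 + 24) × 9 - 34
Parentheses first: 26 + 24 = 50
Multiply: 50 × 9 = 450
Subtract: 450 - 34 = 416
416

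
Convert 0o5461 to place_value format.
Convert 0o5461 (octal) → 5×512 + 4×64 + 6×8 + 1 = 2865 (decimal)
Convert 2865 (decimal) → 2865 = 2×1000 + 8×100 + 6×10 + 5 → 2 thousands, 8 hundreds, 6 tens, 5 ones (place-value notation)
2 thousands, 8 hundreds, 6 tens, 5 ones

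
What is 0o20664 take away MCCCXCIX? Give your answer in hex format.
Convert 0o20664 (octal) → 2×4096 + 6×64 + 6×8 + 4 = 8628 (decimal)
Convert MCCCXCIX (Roman numeral) → 1000 + 100 + 100 + 100 + 90 + 9 = 1399 (decimal)
Compute 8628 - 1399 = 7229
Convert 7229 (decimal) → 7229 = 1×4096 + 12×256 + 3×16 + 13 → 0x1C3D (hexadecimal)
0x1C3D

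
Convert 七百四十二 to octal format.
Convert 七百四十二 (Chinese numeral) → 7×100 + 4×10 + 2 = 742 (decimal)
Convert 742 (decimal) → 742 = 1×512 + 3×64 + 4×8 + 6 → 0o1346 (octal)
0o1346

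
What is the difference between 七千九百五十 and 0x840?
Convert 七千九百五十 (Chinese numeral) → 7×1000 + 9×100 + 5×10 = 7950 (decimal)
Convert 0x840 (hexadecimal) → 8×256 + 4×16 = 2112 (decimal)
Difference: |7950 - 2112| = 5838
5838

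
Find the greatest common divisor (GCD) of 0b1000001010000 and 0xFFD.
Convert 0b1000001010000 (binary) → 4096 + 64 + 16 = 4176 (decimal)
Convert 0xFFD (hexadecimal) → 15×256 + 15×16 + 13 = 4093 (decimal)
Compute gcd(4176, 4093) = 1
1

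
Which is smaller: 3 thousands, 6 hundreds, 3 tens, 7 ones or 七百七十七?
Convert 3 thousands, 6 hundreds, 3 tens, 7 ones (place-value notation) → 3×1000 + 6×100 + 3×10 + 7 = 3637 (decimal)
Convert 七百七十七 (Chinese numeral) → 7×100 + 7×10 + 7 = 777 (decimal)
Compare 3637 vs 777: smaller = 777
777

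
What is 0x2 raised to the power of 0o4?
Convert 0x2 (hexadecimal) → 2 (decimal)
Convert 0o4 (octal) → 4 (decimal)
Compute 2 ^ 4 = 16
16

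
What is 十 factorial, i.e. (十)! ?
Convert 十 (Chinese numeral) → 1×10 = 10 (decimal)
Compute 10! = 3628800
3628800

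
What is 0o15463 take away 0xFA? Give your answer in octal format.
Convert 0o15463 (octal) → 1×4096 + 5×512 + 4×64 + 6×8 + 3 = 6963 (decimal)
Convert 0xFA (hexadecimal) → 15×16 + 10 = 250 (decimal)
Compute 6963 - 250 = 6713
Convert 6713 (decimal) → 6713 = 1×4096 + 5×512 + 7×8 + 1 → 0o15071 (octal)
0o15071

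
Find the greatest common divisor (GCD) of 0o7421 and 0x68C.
Convert 0o7421 (octal) → 7×512 + 4×64 + 2×8 + 1 = 3857 (decimal)
Convert 0x68C (hexadecimal) → 6×256 + 8×16 + 12 = 1676 (decimal)
Compute gcd(3857, 1676) = 1
1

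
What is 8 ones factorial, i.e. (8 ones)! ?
Convert 8 ones (place-value notation) → 8 (decimal)
Compute 8! = 40320
40320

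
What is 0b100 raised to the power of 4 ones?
Convert 0b100 (binary) → 4 (decimal)
Convert 4 ones (place-value notation) → 4 (decimal)
Compute 4 ^ 4 = 256
256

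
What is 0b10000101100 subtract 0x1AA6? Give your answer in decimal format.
Convert 0b10000101100 (binary) → 1024 + 32 + 8 + 4 = 1068 (decimal)
Convert 0x1AA6 (hexadecimal) → 1×4096 + 10×256 + 10×16 + 6 = 6822 (decimal)
Compute 1068 - 6822 = -5754
-5754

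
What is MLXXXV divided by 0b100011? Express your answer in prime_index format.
Convert MLXXXV (Roman numeral) → 1000 + 50 + 10 + 10 + 10 + 5 = 1085 (decimal)
Convert 0b100011 (binary) → 32 + 2 + 1 = 35 (decimal)
Compute 1085 ÷ 35 = 31
Convert 31 (decimal) → the 11th prime (prime index)
the 11th prime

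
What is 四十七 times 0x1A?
Convert 四十七 (Chinese numeral) → 4×10 + 7 = 47 (decimal)
Convert 0x1A (hexadecimal) → 1×16 + 10 = 26 (decimal)
Compute 47 × 26 = 1222
1222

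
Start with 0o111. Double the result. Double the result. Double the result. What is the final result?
Convert 0o111 (octal) → 1×64 + 1×8 + 1 = 73 (decimal)
Start: 73
73 × 2 = 146
146 × 2 = 292
292 × 2 = 584
584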